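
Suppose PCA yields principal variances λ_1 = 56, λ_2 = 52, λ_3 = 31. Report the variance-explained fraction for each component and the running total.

Step 1 — total variance = trace(Sigma) = Σ λ_i = 56 + 52 + 31 = 139.

Step 2 — fraction explained by component i = λ_i / Σ λ:
  PC1: 56/139 = 0.4029
  PC2: 52/139 = 0.3741
  PC3: 31/139 = 0.223

Step 3 — cumulative fraction after k components = (λ_1 + ... + λ_k) / Σ λ:
  k = 1: 56/139 = 0.4029
  k = 2: (56 + 52)/139 = 108/139 = 0.777
  k = 3: (56 + 52 + 31)/139 = 139/139 = 1

Summary (fraction, with percent):

explained: PC1 0.4029 (40.29%), PC2 0.3741 (37.41%), PC3 0.223 (22.3%);  cumulative: 0.4029, 0.777, 1


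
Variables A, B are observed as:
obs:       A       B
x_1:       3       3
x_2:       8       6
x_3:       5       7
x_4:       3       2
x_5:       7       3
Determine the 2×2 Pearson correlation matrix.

Step 1 — column means:
  mean(A) = (3 + 8 + 5 + 3 + 7) / 5 = 26/5 = 5.2
  mean(B) = (3 + 6 + 7 + 2 + 3) / 5 = 21/5 = 4.2

Step 2 — sample variances and covariances s[i,j] = (1/(n-1)) · Σ_k (x_{k,i} - mean_i) · (x_{k,j} - mean_j), with n-1 = 4:
  s[A,A] = ((-2.2)·(-2.2) + (2.8)·(2.8) + (-0.2)·(-0.2) + (-2.2)·(-2.2) + (1.8)·(1.8)) / 4 = 20.8/4 = 5.2
  s[A,B] = ((-2.2)·(-1.2) + (2.8)·(1.8) + (-0.2)·(2.8) + (-2.2)·(-2.2) + (1.8)·(-1.2)) / 4 = 9.8/4 = 2.45
  s[B,B] = ((-1.2)·(-1.2) + (1.8)·(1.8) + (2.8)·(2.8) + (-2.2)·(-2.2) + (-1.2)·(-1.2)) / 4 = 18.8/4 = 4.7
  Sample standard deviations s_i = √(s[i,i]):
  s(A) = √(5.2) = 2.2804
  s(B) = √(4.7) = 2.1679

Step 3 — r_{ij} = s_{ij} / (s_i · s_j):
  r[A,A] = 1 (diagonal).
  r[A,B] = 2.45 / (2.2804 · 2.1679) = 2.45 / 4.9437 = 0.4956
  r[B,B] = 1 (diagonal).

R is symmetric with unit diagonal. Assembling:

R = [[1, 0.4956],
 [0.4956, 1]]


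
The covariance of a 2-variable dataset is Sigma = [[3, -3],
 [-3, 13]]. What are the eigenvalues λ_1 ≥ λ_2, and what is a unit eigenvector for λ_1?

Step 1 — characteristic polynomial of 2×2 Sigma:
  det(Sigma - λI) = λ² - trace · λ + det = 0.
  trace = 3 + 13 = 16, det = 3·13 - (-3)² = 30.
Step 2 — discriminant:
  Δ = trace² - 4·det = 256 - 120 = 136.
Step 3 — eigenvalues:
  λ = (trace ± √Δ)/2 = (16 ± 11.6619)/2,
  λ_1 = 13.831,  λ_2 = 2.169.

Step 4 — unit eigenvector for λ_1: solve (Sigma - λ_1 I)v = 0. First row:
  (3 - 13.831)·v_x + (-3)·v_y = 0, i.e. (-10.831)·v_x + (-3)·v_y = 0,
  so v ∝ (b, λ_1 - a) = (-3, 10.831); multiply by -1 so the first entry is positive: u = (3, -10.831).
  ||u|| = √((3)² + (-10.831)²) = √(126.3095) ≈ 11.2388,
  v_1 = u/||u|| ≈ (0.2669, -0.9637) (||v_1|| = 1).

λ_1 = 13.831,  λ_2 = 2.169;  v_1 ≈ (0.2669, -0.9637)


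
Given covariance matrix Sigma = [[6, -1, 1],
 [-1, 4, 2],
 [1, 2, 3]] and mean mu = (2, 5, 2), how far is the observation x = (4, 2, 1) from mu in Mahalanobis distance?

Step 1 — centre the observation: (x - mu) = (2, -3, -1).

Step 2 — invert Sigma (cofactor / det for 3×3, or solve directly):
  Sigma^{-1} = [[0.2162, 0.1351, -0.1622],
 [0.1351, 0.4595, -0.3514],
 [-0.1622, -0.3514, 0.6216]].

Step 3 — form the quadratic (x - mu)^T · Sigma^{-1} · (x - mu):
  Sigma^{-1} · (x - mu) = (0.1892, -0.7568, 0.1081).
  (x - mu)^T · [Sigma^{-1} · (x - mu)] = (2)·(0.1892) + (-3)·(-0.7568) + (-1)·(0.1081) = 2.5405.

Step 4 — take square root: d = √(2.5405) ≈ 1.5939.

d(x, mu) = √(2.5405) ≈ 1.5939


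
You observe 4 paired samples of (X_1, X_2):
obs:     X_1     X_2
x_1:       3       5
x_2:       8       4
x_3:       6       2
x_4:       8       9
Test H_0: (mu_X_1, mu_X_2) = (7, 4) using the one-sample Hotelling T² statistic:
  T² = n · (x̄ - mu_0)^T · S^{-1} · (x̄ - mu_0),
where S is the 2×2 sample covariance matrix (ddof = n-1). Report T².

Step 1 — sample mean vector:
  mean(X_1) = (3 + 8 + 6 + 8) / 4 = 25/4 = 6.25
  mean(X_2) = (5 + 4 + 2 + 9) / 4 = 20/4 = 5
  x̄ = (6.25, 5),  deviation x̄ - mu_0 = (6.25, 5) - (7, 4) = (-0.75, 1).

Step 2 — sample covariance matrix, S[i,j] = (1/(n-1)) · Σ_k (x_{k,i} - mean_i) · (x_{k,j} - mean_j), divisor n-1 = 3:
  S[X_1,X_1] = ((-3.25)·(-3.25) + (1.75)·(1.75) + (-0.25)·(-0.25) + (1.75)·(1.75)) / 3 = 16.75/3 = 5.5833
  S[X_1,X_2] = ((-3.25)·(0) + (1.75)·(-1) + (-0.25)·(-3) + (1.75)·(4)) / 3 = 6/3 = 2
  S[X_2,X_2] = ((0)·(0) + (-1)·(-1) + (-3)·(-3) + (4)·(4)) / 3 = 26/3 = 8.6667
  S = [[5.5833, 2],
 [2, 8.6667]].

Step 3 — invert S. det(S) = 5.5833·8.6667 - (2)² = 44.3889.
  S^{-1} = (1/det) · [[d, -b], [-b, a]] = [[0.1952, -0.0451],
 [-0.0451, 0.1258]].

Step 4 — quadratic form (x̄ - mu_0)^T · S^{-1} · (x̄ - mu_0):
  S^{-1} · (x̄ - mu_0) = (-0.1915, 0.1596),
  (x̄ - mu_0)^T · [...] = (-0.75)·(-0.1915) + (1)·(0.1596) = 0.3032.

Step 5 — scale by n: T² = 4 · 0.3032 = 1.2128.

T² ≈ 1.2128


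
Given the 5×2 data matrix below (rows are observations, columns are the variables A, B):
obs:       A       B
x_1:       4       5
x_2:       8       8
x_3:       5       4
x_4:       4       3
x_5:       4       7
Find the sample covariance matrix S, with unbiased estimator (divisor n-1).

Step 1 — column means:
  mean(A) = (4 + 8 + 5 + 4 + 4) / 5 = 25/5 = 5
  mean(B) = (5 + 8 + 4 + 3 + 7) / 5 = 27/5 = 5.4

Step 2 — sample covariance S[i,j] = (1/(n-1)) · Σ_k (x_{k,i} - mean_i) · (x_{k,j} - mean_j), with n-1 = 4.
  S[A,A] = ((-1)·(-1) + (3)·(3) + (0)·(0) + (-1)·(-1) + (-1)·(-1)) / 4 = 12/4 = 3
  S[A,B] = ((-1)·(-0.4) + (3)·(2.6) + (0)·(-1.4) + (-1)·(-2.4) + (-1)·(1.6)) / 4 = 9/4 = 2.25
  S[B,B] = ((-0.4)·(-0.4) + (2.6)·(2.6) + (-1.4)·(-1.4) + (-2.4)·(-2.4) + (1.6)·(1.6)) / 4 = 17.2/4 = 4.3

S is symmetric (S[j,i] = S[i,j]). Assembling:

S = [[3, 2.25],
 [2.25, 4.3]]


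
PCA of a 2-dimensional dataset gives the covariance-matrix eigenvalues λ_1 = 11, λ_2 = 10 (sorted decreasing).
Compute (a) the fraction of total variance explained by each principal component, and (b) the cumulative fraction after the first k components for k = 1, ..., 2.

Step 1 — total variance = trace(Sigma) = Σ λ_i = 11 + 10 = 21.

Step 2 — fraction explained by component i = λ_i / Σ λ:
  PC1: 11/21 = 0.5238
  PC2: 10/21 = 0.4762

Step 3 — cumulative fraction after k components = (λ_1 + ... + λ_k) / Σ λ:
  k = 1: 11/21 = 0.5238
  k = 2: (11 + 10)/21 = 21/21 = 1

Summary (fraction, with percent):

explained: PC1 0.5238 (52.38%), PC2 0.4762 (47.62%);  cumulative: 0.5238, 1


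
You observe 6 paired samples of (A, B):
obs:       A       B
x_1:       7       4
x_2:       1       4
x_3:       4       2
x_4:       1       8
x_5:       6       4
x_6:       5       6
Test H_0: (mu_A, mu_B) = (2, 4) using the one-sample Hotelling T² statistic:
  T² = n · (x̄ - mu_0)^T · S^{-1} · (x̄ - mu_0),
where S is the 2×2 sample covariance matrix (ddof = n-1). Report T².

Step 1 — sample mean vector:
  mean(A) = (7 + 1 + 4 + 1 + 6 + 5) / 6 = 24/6 = 4
  mean(B) = (4 + 4 + 2 + 8 + 4 + 6) / 6 = 28/6 = 4.6667
  x̄ = (4, 4.6667),  deviation x̄ - mu_0 = (4, 4.6667) - (2, 4) = (2, 0.6667).

Step 2 — sample covariance matrix, S[i,j] = (1/(n-1)) · Σ_k (x_{k,i} - mean_i) · (x_{k,j} - mean_j), divisor n-1 = 5:
  S[A,A] = ((3)·(3) + (-3)·(-3) + (0)·(0) + (-3)·(-3) + (2)·(2) + (1)·(1)) / 5 = 32/5 = 6.4
  S[A,B] = ((3)·(-0.6667) + (-3)·(-0.6667) + (0)·(-2.6667) + (-3)·(3.3333) + (2)·(-0.6667) + (1)·(1.3333)) / 5 = -10/5 = -2
  S[B,B] = ((-0.6667)·(-0.6667) + (-0.6667)·(-0.6667) + (-2.6667)·(-2.6667) + (3.3333)·(3.3333) + (-0.6667)·(-0.6667) + (1.3333)·(1.3333)) / 5 = 21.3333/5 = 4.2667
  S = [[6.4, -2],
 [-2, 4.2667]].

Step 3 — invert S. det(S) = 6.4·4.2667 - (-2)² = 23.3067.
  S^{-1} = (1/det) · [[d, -b], [-b, a]] = [[0.1831, 0.0858],
 [0.0858, 0.2746]].

Step 4 — quadratic form (x̄ - mu_0)^T · S^{-1} · (x̄ - mu_0):
  S^{-1} · (x̄ - mu_0) = (0.4233, 0.3547),
  (x̄ - mu_0)^T · [...] = (2)·(0.4233) + (0.6667)·(0.3547) = 1.0831.

Step 5 — scale by n: T² = 6 · 1.0831 = 6.4989.

T² ≈ 6.4989


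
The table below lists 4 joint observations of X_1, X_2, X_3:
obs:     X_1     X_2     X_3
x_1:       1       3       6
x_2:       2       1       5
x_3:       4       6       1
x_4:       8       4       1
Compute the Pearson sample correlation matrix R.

Step 1 — column means:
  mean(X_1) = (1 + 2 + 4 + 8) / 4 = 15/4 = 3.75
  mean(X_2) = (3 + 1 + 6 + 4) / 4 = 14/4 = 3.5
  mean(X_3) = (6 + 5 + 1 + 1) / 4 = 13/4 = 3.25

Step 2 — sample variances and covariances s[i,j] = (1/(n-1)) · Σ_k (x_{k,i} - mean_i) · (x_{k,j} - mean_j), with n-1 = 3:
  s[X_1,X_1] = ((-2.75)·(-2.75) + (-1.75)·(-1.75) + (0.25)·(0.25) + (4.25)·(4.25)) / 3 = 28.75/3 = 9.5833
  s[X_1,X_2] = ((-2.75)·(-0.5) + (-1.75)·(-2.5) + (0.25)·(2.5) + (4.25)·(0.5)) / 3 = 8.5/3 = 2.8333
  s[X_1,X_3] = ((-2.75)·(2.75) + (-1.75)·(1.75) + (0.25)·(-2.25) + (4.25)·(-2.25)) / 3 = -20.75/3 = -6.9167
  s[X_2,X_2] = ((-0.5)·(-0.5) + (-2.5)·(-2.5) + (2.5)·(2.5) + (0.5)·(0.5)) / 3 = 13/3 = 4.3333
  s[X_2,X_3] = ((-0.5)·(2.75) + (-2.5)·(1.75) + (2.5)·(-2.25) + (0.5)·(-2.25)) / 3 = -12.5/3 = -4.1667
  s[X_3,X_3] = ((2.75)·(2.75) + (1.75)·(1.75) + (-2.25)·(-2.25) + (-2.25)·(-2.25)) / 3 = 20.75/3 = 6.9167
  Sample standard deviations s_i = √(s[i,i]):
  s(X_1) = √(9.5833) = 3.0957
  s(X_2) = √(4.3333) = 2.0817
  s(X_3) = √(6.9167) = 2.63

Step 3 — r_{ij} = s_{ij} / (s_i · s_j):
  r[X_1,X_1] = 1 (diagonal).
  r[X_1,X_2] = 2.8333 / (3.0957 · 2.0817) = 2.8333 / 6.4442 = 0.4397
  r[X_1,X_3] = -6.9167 / (3.0957 · 2.63) = -6.9167 / 8.1415 = -0.8496
  r[X_2,X_2] = 1 (diagonal).
  r[X_2,X_3] = -4.1667 / (2.0817 · 2.63) = -4.1667 / 5.4747 = -0.7611
  r[X_3,X_3] = 1 (diagonal).

R is symmetric with unit diagonal. Assembling:

R = [[1, 0.4397, -0.8496],
 [0.4397, 1, -0.7611],
 [-0.8496, -0.7611, 1]]


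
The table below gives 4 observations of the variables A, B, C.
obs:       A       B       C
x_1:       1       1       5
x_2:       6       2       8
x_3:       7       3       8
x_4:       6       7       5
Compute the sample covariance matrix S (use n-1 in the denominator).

Step 1 — column means:
  mean(A) = (1 + 6 + 7 + 6) / 4 = 20/4 = 5
  mean(B) = (1 + 2 + 3 + 7) / 4 = 13/4 = 3.25
  mean(C) = (5 + 8 + 8 + 5) / 4 = 26/4 = 6.5

Step 2 — sample covariance S[i,j] = (1/(n-1)) · Σ_k (x_{k,i} - mean_i) · (x_{k,j} - mean_j), with n-1 = 3.
  S[A,A] = ((-4)·(-4) + (1)·(1) + (2)·(2) + (1)·(1)) / 3 = 22/3 = 7.3333
  S[A,B] = ((-4)·(-2.25) + (1)·(-1.25) + (2)·(-0.25) + (1)·(3.75)) / 3 = 11/3 = 3.6667
  S[A,C] = ((-4)·(-1.5) + (1)·(1.5) + (2)·(1.5) + (1)·(-1.5)) / 3 = 9/3 = 3
  S[B,B] = ((-2.25)·(-2.25) + (-1.25)·(-1.25) + (-0.25)·(-0.25) + (3.75)·(3.75)) / 3 = 20.75/3 = 6.9167
  S[B,C] = ((-2.25)·(-1.5) + (-1.25)·(1.5) + (-0.25)·(1.5) + (3.75)·(-1.5)) / 3 = -4.5/3 = -1.5
  S[C,C] = ((-1.5)·(-1.5) + (1.5)·(1.5) + (1.5)·(1.5) + (-1.5)·(-1.5)) / 3 = 9/3 = 3

S is symmetric (S[j,i] = S[i,j]). Assembling:

S = [[7.3333, 3.6667, 3],
 [3.6667, 6.9167, -1.5],
 [3, -1.5, 3]]


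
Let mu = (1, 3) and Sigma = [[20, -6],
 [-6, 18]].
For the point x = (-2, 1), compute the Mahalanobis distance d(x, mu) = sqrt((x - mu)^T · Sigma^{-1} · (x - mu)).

Step 1 — centre the observation: (x - mu) = (-3, -2).

Step 2 — invert Sigma. det(Sigma) = 20·18 - (-6)² = 324.
  Sigma^{-1} = (1/det) · [[d, -b], [-b, a]] = [[0.0556, 0.0185],
 [0.0185, 0.0617]].

Step 3 — form the quadratic (x - mu)^T · Sigma^{-1} · (x - mu):
  Sigma^{-1} · (x - mu) = (-0.2037, -0.179).
  (x - mu)^T · [Sigma^{-1} · (x - mu)] = (-3)·(-0.2037) + (-2)·(-0.179) = 0.9691.

Step 4 — take square root: d = √(0.9691) ≈ 0.9844.

d(x, mu) = √(0.9691) ≈ 0.9844


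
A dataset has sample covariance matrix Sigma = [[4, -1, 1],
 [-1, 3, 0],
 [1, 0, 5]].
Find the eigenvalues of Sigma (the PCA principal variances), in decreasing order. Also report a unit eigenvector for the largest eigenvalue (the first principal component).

Step 1 — characteristic polynomial p(λ) = det(λI - Sigma) = λ³ - tr·λ² + c_1·λ - det, where tr = trace, c_1 = sum of the principal 2×2 minors, det = det(Sigma):
  tr = 4 + 3 + 5 = 12,
  c_1 = (4·3 - (-1)²) + (4·5 - (1)²) + (3·5 - (0)²) = 11 + 19 + 15 = 45,
  det = 4·(3·5 - (0)²) - (-1)·((-1)·5 - (0)·(1)) + (1)·((-1)·(0) - 3·(1)) = 4·(15) - (-1)·(-5) + (1)·(-3) = 52.
  So p(λ) = λ³ - 12λ² + 45λ - 52.
Step 2 — look for an integer root (rational root theorem: any rational root is an integer divisor of 52). Testing λ = 4:
  p(4) = 64 - 192 + 180 - 52 = 0  ✓
  Dividing out (λ - 4): p(λ) = (λ - 4)(λ² - 8λ + 13).
Step 3 — remaining eigenvalues from the quadratic λ² - 8λ + 13 = 0:
  Δ = 8² - 4·13 = 64 - 52 = 12,  λ = (8 ± √12)/2 = (8 ± 3.4641)/2 ≈ 5.7321 or 2.2679.
  Sorted: λ_1 = 5.7321,  λ_2 = 4,  λ_3 = 2.2679  (check: sum = 12 = tr ✓).

Step 4 — unit eigenvector for λ_1 ≈ 5.7321: v spans the null space of (Sigma - λ_1 I), whose rows are
  r_1 = (-1.7321, -1, 1),  r_2 = (-1, -2.7321, 0),  r_3 = (1, 0, -0.7321).
  v is orthogonal to every row, so take v ∝ r_1 × r_2 = ((-1)·(0) - (1)·(-2.7321), (1)·(-1) - (-1.7321)·(0), (-1.7321)·(-2.7321) - (-1)·(-1)) ≈ (2.7321, -1, 3.7321).
  Let u = (2.7321, -1, 3.7321).
  ||u|| = √((2.7321)² + (-1)² + (3.7321)²) = √(22.3923) ≈ 4.7321,  v_1 = u/||u|| ≈ (0.5774, -0.2113, 0.7887) (||v_1|| = 1).

λ_1 = 5.7321,  λ_2 = 4,  λ_3 = 2.2679;  v_1 ≈ (0.5774, -0.2113, 0.7887)


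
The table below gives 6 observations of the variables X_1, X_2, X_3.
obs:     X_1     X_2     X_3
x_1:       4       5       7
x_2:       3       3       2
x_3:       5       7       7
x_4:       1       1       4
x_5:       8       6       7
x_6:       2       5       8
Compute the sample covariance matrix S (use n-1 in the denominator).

Step 1 — column means:
  mean(X_1) = (4 + 3 + 5 + 1 + 8 + 2) / 6 = 23/6 = 3.8333
  mean(X_2) = (5 + 3 + 7 + 1 + 6 + 5) / 6 = 27/6 = 4.5
  mean(X_3) = (7 + 2 + 7 + 4 + 7 + 8) / 6 = 35/6 = 5.8333

Step 2 — sample covariance S[i,j] = (1/(n-1)) · Σ_k (x_{k,i} - mean_i) · (x_{k,j} - mean_j), with n-1 = 5.
  S[X_1,X_1] = ((0.1667)·(0.1667) + (-0.8333)·(-0.8333) + (1.1667)·(1.1667) + (-2.8333)·(-2.8333) + (4.1667)·(4.1667) + (-1.8333)·(-1.8333)) / 5 = 30.8333/5 = 6.1667
  S[X_1,X_2] = ((0.1667)·(0.5) + (-0.8333)·(-1.5) + (1.1667)·(2.5) + (-2.8333)·(-3.5) + (4.1667)·(1.5) + (-1.8333)·(0.5)) / 5 = 19.5/5 = 3.9
  S[X_1,X_3] = ((0.1667)·(1.1667) + (-0.8333)·(-3.8333) + (1.1667)·(1.1667) + (-2.8333)·(-1.8333) + (4.1667)·(1.1667) + (-1.8333)·(2.1667)) / 5 = 10.8333/5 = 2.1667
  S[X_2,X_2] = ((0.5)·(0.5) + (-1.5)·(-1.5) + (2.5)·(2.5) + (-3.5)·(-3.5) + (1.5)·(1.5) + (0.5)·(0.5)) / 5 = 23.5/5 = 4.7
  S[X_2,X_3] = ((0.5)·(1.1667) + (-1.5)·(-3.8333) + (2.5)·(1.1667) + (-3.5)·(-1.8333) + (1.5)·(1.1667) + (0.5)·(2.1667)) / 5 = 18.5/5 = 3.7
  S[X_3,X_3] = ((1.1667)·(1.1667) + (-3.8333)·(-3.8333) + (1.1667)·(1.1667) + (-1.8333)·(-1.8333) + (1.1667)·(1.1667) + (2.1667)·(2.1667)) / 5 = 26.8333/5 = 5.3667

S is symmetric (S[j,i] = S[i,j]). Assembling:

S = [[6.1667, 3.9, 2.1667],
 [3.9, 4.7, 3.7],
 [2.1667, 3.7, 5.3667]]


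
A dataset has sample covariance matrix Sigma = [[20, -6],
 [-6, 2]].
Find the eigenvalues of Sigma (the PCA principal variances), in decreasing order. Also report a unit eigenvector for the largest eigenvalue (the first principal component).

Step 1 — characteristic polynomial of 2×2 Sigma:
  det(Sigma - λI) = λ² - trace · λ + det = 0.
  trace = 20 + 2 = 22, det = 20·2 - (-6)² = 4.
Step 2 — discriminant:
  Δ = trace² - 4·det = 484 - 16 = 468.
Step 3 — eigenvalues:
  λ = (trace ± √Δ)/2 = (22 ± 21.6333)/2,
  λ_1 = 21.8167,  λ_2 = 0.1833.

Step 4 — unit eigenvector for λ_1: solve (Sigma - λ_1 I)v = 0. First row:
  (20 - 21.8167)·v_x + (-6)·v_y = 0, i.e. (-1.8167)·v_x + (-6)·v_y = 0,
  so v ∝ (b, λ_1 - a) = (-6, 1.8167); multiply by -1 so the first entry is positive: u = (6, -1.8167).
  ||u|| = √((6)² + (-1.8167)²) = √(39.3002) ≈ 6.269,
  v_1 = u/||u|| ≈ (0.9571, -0.2898) (||v_1|| = 1).

λ_1 = 21.8167,  λ_2 = 0.1833;  v_1 ≈ (0.9571, -0.2898)


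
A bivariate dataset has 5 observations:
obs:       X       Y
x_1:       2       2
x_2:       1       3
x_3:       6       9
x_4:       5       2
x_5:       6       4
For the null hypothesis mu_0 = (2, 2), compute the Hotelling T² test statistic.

Step 1 — sample mean vector:
  mean(X) = (2 + 1 + 6 + 5 + 6) / 5 = 20/5 = 4
  mean(Y) = (2 + 3 + 9 + 2 + 4) / 5 = 20/5 = 4
  x̄ = (4, 4),  deviation x̄ - mu_0 = (4, 4) - (2, 2) = (2, 2).

Step 2 — sample covariance matrix, S[i,j] = (1/(n-1)) · Σ_k (x_{k,i} - mean_i) · (x_{k,j} - mean_j), divisor n-1 = 4:
  S[X,X] = ((-2)·(-2) + (-3)·(-3) + (2)·(2) + (1)·(1) + (2)·(2)) / 4 = 22/4 = 5.5
  S[X,Y] = ((-2)·(-2) + (-3)·(-1) + (2)·(5) + (1)·(-2) + (2)·(0)) / 4 = 15/4 = 3.75
  S[Y,Y] = ((-2)·(-2) + (-1)·(-1) + (5)·(5) + (-2)·(-2) + (0)·(0)) / 4 = 34/4 = 8.5
  S = [[5.5, 3.75],
 [3.75, 8.5]].

Step 3 — invert S. det(S) = 5.5·8.5 - (3.75)² = 32.6875.
  S^{-1} = (1/det) · [[d, -b], [-b, a]] = [[0.26, -0.1147],
 [-0.1147, 0.1683]].

Step 4 — quadratic form (x̄ - mu_0)^T · S^{-1} · (x̄ - mu_0):
  S^{-1} · (x̄ - mu_0) = (0.2906, 0.1071),
  (x̄ - mu_0)^T · [...] = (2)·(0.2906) + (2)·(0.1071) = 0.7954.

Step 5 — scale by n: T² = 5 · 0.7954 = 3.9771.

T² ≈ 3.9771


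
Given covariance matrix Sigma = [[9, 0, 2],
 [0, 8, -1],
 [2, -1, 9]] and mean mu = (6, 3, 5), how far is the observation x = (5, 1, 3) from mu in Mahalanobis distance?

Step 1 — centre the observation: (x - mu) = (-1, -2, -2).

Step 2 — invert Sigma (cofactor / det for 3×3, or solve directly):
  Sigma^{-1} = [[0.117, -0.0033, -0.0264],
 [-0.0033, 0.1269, 0.0148],
 [-0.0264, 0.0148, 0.1186]].

Step 3 — form the quadratic (x - mu)^T · Sigma^{-1} · (x - mu):
  Sigma^{-1} · (x - mu) = (-0.0577, -0.2801, -0.2405).
  (x - mu)^T · [Sigma^{-1} · (x - mu)] = (-1)·(-0.0577) + (-2)·(-0.2801) + (-2)·(-0.2405) = 1.0988.

Step 4 — take square root: d = √(1.0988) ≈ 1.0483.

d(x, mu) = √(1.0988) ≈ 1.0483


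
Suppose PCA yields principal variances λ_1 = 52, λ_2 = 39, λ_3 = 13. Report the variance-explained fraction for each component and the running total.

Step 1 — total variance = trace(Sigma) = Σ λ_i = 52 + 39 + 13 = 104.

Step 2 — fraction explained by component i = λ_i / Σ λ:
  PC1: 52/104 = 0.5
  PC2: 39/104 = 0.375
  PC3: 13/104 = 0.125

Step 3 — cumulative fraction after k components = (λ_1 + ... + λ_k) / Σ λ:
  k = 1: 52/104 = 0.5
  k = 2: (52 + 39)/104 = 91/104 = 0.875
  k = 3: (52 + 39 + 13)/104 = 104/104 = 1

Summary (fraction, with percent):

explained: PC1 0.5 (50%), PC2 0.375 (37.5%), PC3 0.125 (12.5%);  cumulative: 0.5, 0.875, 1


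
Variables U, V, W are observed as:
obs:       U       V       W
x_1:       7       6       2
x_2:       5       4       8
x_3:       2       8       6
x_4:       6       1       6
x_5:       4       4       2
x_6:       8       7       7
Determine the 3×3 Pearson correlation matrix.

Step 1 — column means:
  mean(U) = (7 + 5 + 2 + 6 + 4 + 8) / 6 = 32/6 = 5.3333
  mean(V) = (6 + 4 + 8 + 1 + 4 + 7) / 6 = 30/6 = 5
  mean(W) = (2 + 8 + 6 + 6 + 2 + 7) / 6 = 31/6 = 5.1667

Step 2 — sample variances and covariances s[i,j] = (1/(n-1)) · Σ_k (x_{k,i} - mean_i) · (x_{k,j} - mean_j), with n-1 = 5:
  s[U,U] = ((1.6667)·(1.6667) + (-0.3333)·(-0.3333) + (-3.3333)·(-3.3333) + (0.6667)·(0.6667) + (-1.3333)·(-1.3333) + (2.6667)·(2.6667)) / 5 = 23.3333/5 = 4.6667
  s[U,V] = ((1.6667)·(1) + (-0.3333)·(-1) + (-3.3333)·(3) + (0.6667)·(-4) + (-1.3333)·(-1) + (2.6667)·(2)) / 5 = -4/5 = -0.8
  s[U,W] = ((1.6667)·(-3.1667) + (-0.3333)·(2.8333) + (-3.3333)·(0.8333) + (0.6667)·(0.8333) + (-1.3333)·(-3.1667) + (2.6667)·(1.8333)) / 5 = 0.6667/5 = 0.1333
  s[V,V] = ((1)·(1) + (-1)·(-1) + (3)·(3) + (-4)·(-4) + (-1)·(-1) + (2)·(2)) / 5 = 32/5 = 6.4
  s[V,W] = ((1)·(-3.1667) + (-1)·(2.8333) + (3)·(0.8333) + (-4)·(0.8333) + (-1)·(-3.1667) + (2)·(1.8333)) / 5 = 0/5 = 0
  s[W,W] = ((-3.1667)·(-3.1667) + (2.8333)·(2.8333) + (0.8333)·(0.8333) + (0.8333)·(0.8333) + (-3.1667)·(-3.1667) + (1.8333)·(1.8333)) / 5 = 32.8333/5 = 6.5667
  Sample standard deviations s_i = √(s[i,i]):
  s(U) = √(4.6667) = 2.1602
  s(V) = √(6.4) = 2.5298
  s(W) = √(6.5667) = 2.5626

Step 3 — r_{ij} = s_{ij} / (s_i · s_j):
  r[U,U] = 1 (diagonal).
  r[U,V] = -0.8 / (2.1602 · 2.5298) = -0.8 / 5.465 = -0.1464
  r[U,W] = 0.1333 / (2.1602 · 2.5626) = 0.1333 / 5.5357 = 0.0241
  r[V,V] = 1 (diagonal).
  r[V,W] = 0 / (2.5298 · 2.5626) = 0 / 6.4828 = 0
  r[W,W] = 1 (diagonal).

R is symmetric with unit diagonal. Assembling:

R = [[1, -0.1464, 0.0241],
 [-0.1464, 1, 0],
 [0.0241, 0, 1]]


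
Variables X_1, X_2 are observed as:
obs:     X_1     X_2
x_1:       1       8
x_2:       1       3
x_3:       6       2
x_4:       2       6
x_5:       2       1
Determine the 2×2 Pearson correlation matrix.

Step 1 — column means:
  mean(X_1) = (1 + 1 + 6 + 2 + 2) / 5 = 12/5 = 2.4
  mean(X_2) = (8 + 3 + 2 + 6 + 1) / 5 = 20/5 = 4

Step 2 — sample variances and covariances s[i,j] = (1/(n-1)) · Σ_k (x_{k,i} - mean_i) · (x_{k,j} - mean_j), with n-1 = 4:
  s[X_1,X_1] = ((-1.4)·(-1.4) + (-1.4)·(-1.4) + (3.6)·(3.6) + (-0.4)·(-0.4) + (-0.4)·(-0.4)) / 4 = 17.2/4 = 4.3
  s[X_1,X_2] = ((-1.4)·(4) + (-1.4)·(-1) + (3.6)·(-2) + (-0.4)·(2) + (-0.4)·(-3)) / 4 = -11/4 = -2.75
  s[X_2,X_2] = ((4)·(4) + (-1)·(-1) + (-2)·(-2) + (2)·(2) + (-3)·(-3)) / 4 = 34/4 = 8.5
  Sample standard deviations s_i = √(s[i,i]):
  s(X_1) = √(4.3) = 2.0736
  s(X_2) = √(8.5) = 2.9155

Step 3 — r_{ij} = s_{ij} / (s_i · s_j):
  r[X_1,X_1] = 1 (diagonal).
  r[X_1,X_2] = -2.75 / (2.0736 · 2.9155) = -2.75 / 6.0457 = -0.4549
  r[X_2,X_2] = 1 (diagonal).

R is symmetric with unit diagonal. Assembling:

R = [[1, -0.4549],
 [-0.4549, 1]]


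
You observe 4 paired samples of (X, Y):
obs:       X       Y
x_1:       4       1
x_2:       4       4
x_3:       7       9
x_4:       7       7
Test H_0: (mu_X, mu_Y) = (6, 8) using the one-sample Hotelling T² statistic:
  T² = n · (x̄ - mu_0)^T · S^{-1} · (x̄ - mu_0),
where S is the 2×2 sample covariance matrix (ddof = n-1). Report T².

Step 1 — sample mean vector:
  mean(X) = (4 + 4 + 7 + 7) / 4 = 22/4 = 5.5
  mean(Y) = (1 + 4 + 9 + 7) / 4 = 21/4 = 5.25
  x̄ = (5.5, 5.25),  deviation x̄ - mu_0 = (5.5, 5.25) - (6, 8) = (-0.5, -2.75).

Step 2 — sample covariance matrix, S[i,j] = (1/(n-1)) · Σ_k (x_{k,i} - mean_i) · (x_{k,j} - mean_j), divisor n-1 = 3:
  S[X,X] = ((-1.5)·(-1.5) + (-1.5)·(-1.5) + (1.5)·(1.5) + (1.5)·(1.5)) / 3 = 9/3 = 3
  S[X,Y] = ((-1.5)·(-4.25) + (-1.5)·(-1.25) + (1.5)·(3.75) + (1.5)·(1.75)) / 3 = 16.5/3 = 5.5
  S[Y,Y] = ((-4.25)·(-4.25) + (-1.25)·(-1.25) + (3.75)·(3.75) + (1.75)·(1.75)) / 3 = 36.75/3 = 12.25
  S = [[3, 5.5],
 [5.5, 12.25]].

Step 3 — invert S. det(S) = 3·12.25 - (5.5)² = 6.5.
  S^{-1} = (1/det) · [[d, -b], [-b, a]] = [[1.8846, -0.8462],
 [-0.8462, 0.4615]].

Step 4 — quadratic form (x̄ - mu_0)^T · S^{-1} · (x̄ - mu_0):
  S^{-1} · (x̄ - mu_0) = (1.3846, -0.8462),
  (x̄ - mu_0)^T · [...] = (-0.5)·(1.3846) + (-2.75)·(-0.8462) = 1.6346.

Step 5 — scale by n: T² = 4 · 1.6346 = 6.5385.

T² ≈ 6.5385


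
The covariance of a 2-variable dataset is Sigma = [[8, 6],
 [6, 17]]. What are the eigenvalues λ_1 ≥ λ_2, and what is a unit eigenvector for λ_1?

Step 1 — characteristic polynomial of 2×2 Sigma:
  det(Sigma - λI) = λ² - trace · λ + det = 0.
  trace = 8 + 17 = 25, det = 8·17 - (6)² = 100.
Step 2 — discriminant:
  Δ = trace² - 4·det = 625 - 400 = 225.
Step 3 — eigenvalues:
  λ = (trace ± √Δ)/2 = (25 ± 15)/2,
  λ_1 = 20,  λ_2 = 5.

Step 4 — unit eigenvector for λ_1: solve (Sigma - λ_1 I)v = 0. First row:
  (8 - 20)·v_x + (6)·v_y = 0, i.e. (-12)·v_x + (6)·v_y = 0,
  so v ∝ (b, λ_1 - a) = (6, 12) = u.
  ||u|| = √((6)² + (12)²) = √(180) ≈ 13.4164,
  v_1 = u/||u|| ≈ (0.4472, 0.8944) (||v_1|| = 1).

λ_1 = 20,  λ_2 = 5;  v_1 ≈ (0.4472, 0.8944)


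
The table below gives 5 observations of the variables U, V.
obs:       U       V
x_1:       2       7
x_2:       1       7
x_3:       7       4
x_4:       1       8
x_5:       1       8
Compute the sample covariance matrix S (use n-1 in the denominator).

Step 1 — column means:
  mean(U) = (2 + 1 + 7 + 1 + 1) / 5 = 12/5 = 2.4
  mean(V) = (7 + 7 + 4 + 8 + 8) / 5 = 34/5 = 6.8

Step 2 — sample covariance S[i,j] = (1/(n-1)) · Σ_k (x_{k,i} - mean_i) · (x_{k,j} - mean_j), with n-1 = 4.
  S[U,U] = ((-0.4)·(-0.4) + (-1.4)·(-1.4) + (4.6)·(4.6) + (-1.4)·(-1.4) + (-1.4)·(-1.4)) / 4 = 27.2/4 = 6.8
  S[U,V] = ((-0.4)·(0.2) + (-1.4)·(0.2) + (4.6)·(-2.8) + (-1.4)·(1.2) + (-1.4)·(1.2)) / 4 = -16.6/4 = -4.15
  S[V,V] = ((0.2)·(0.2) + (0.2)·(0.2) + (-2.8)·(-2.8) + (1.2)·(1.2) + (1.2)·(1.2)) / 4 = 10.8/4 = 2.7

S is symmetric (S[j,i] = S[i,j]). Assembling:

S = [[6.8, -4.15],
 [-4.15, 2.7]]


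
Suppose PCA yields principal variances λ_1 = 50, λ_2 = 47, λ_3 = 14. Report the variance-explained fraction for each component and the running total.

Step 1 — total variance = trace(Sigma) = Σ λ_i = 50 + 47 + 14 = 111.

Step 2 — fraction explained by component i = λ_i / Σ λ:
  PC1: 50/111 = 0.4505
  PC2: 47/111 = 0.4234
  PC3: 14/111 = 0.1261

Step 3 — cumulative fraction after k components = (λ_1 + ... + λ_k) / Σ λ:
  k = 1: 50/111 = 0.4505
  k = 2: (50 + 47)/111 = 97/111 = 0.8739
  k = 3: (50 + 47 + 14)/111 = 111/111 = 1

Summary (fraction, with percent):

explained: PC1 0.4505 (45.05%), PC2 0.4234 (42.34%), PC3 0.1261 (12.61%);  cumulative: 0.4505, 0.8739, 1


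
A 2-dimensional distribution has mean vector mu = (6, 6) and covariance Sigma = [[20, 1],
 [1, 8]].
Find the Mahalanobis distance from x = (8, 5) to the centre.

Step 1 — centre the observation: (x - mu) = (2, -1).

Step 2 — invert Sigma. det(Sigma) = 20·8 - (1)² = 159.
  Sigma^{-1} = (1/det) · [[d, -b], [-b, a]] = [[0.0503, -0.0063],
 [-0.0063, 0.1258]].

Step 3 — form the quadratic (x - mu)^T · Sigma^{-1} · (x - mu):
  Sigma^{-1} · (x - mu) = (0.1069, -0.1384).
  (x - mu)^T · [Sigma^{-1} · (x - mu)] = (2)·(0.1069) + (-1)·(-0.1384) = 0.3522.

Step 4 — take square root: d = √(0.3522) ≈ 0.5935.

d(x, mu) = √(0.3522) ≈ 0.5935


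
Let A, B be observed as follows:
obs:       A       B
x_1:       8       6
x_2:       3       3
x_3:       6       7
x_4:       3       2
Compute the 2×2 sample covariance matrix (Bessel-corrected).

Step 1 — column means:
  mean(A) = (8 + 3 + 6 + 3) / 4 = 20/4 = 5
  mean(B) = (6 + 3 + 7 + 2) / 4 = 18/4 = 4.5

Step 2 — sample covariance S[i,j] = (1/(n-1)) · Σ_k (x_{k,i} - mean_i) · (x_{k,j} - mean_j), with n-1 = 3.
  S[A,A] = ((3)·(3) + (-2)·(-2) + (1)·(1) + (-2)·(-2)) / 3 = 18/3 = 6
  S[A,B] = ((3)·(1.5) + (-2)·(-1.5) + (1)·(2.5) + (-2)·(-2.5)) / 3 = 15/3 = 5
  S[B,B] = ((1.5)·(1.5) + (-1.5)·(-1.5) + (2.5)·(2.5) + (-2.5)·(-2.5)) / 3 = 17/3 = 5.6667

S is symmetric (S[j,i] = S[i,j]). Assembling:

S = [[6, 5],
 [5, 5.6667]]


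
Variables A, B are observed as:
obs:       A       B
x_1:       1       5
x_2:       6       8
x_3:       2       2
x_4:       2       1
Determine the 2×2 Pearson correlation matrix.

Step 1 — column means:
  mean(A) = (1 + 6 + 2 + 2) / 4 = 11/4 = 2.75
  mean(B) = (5 + 8 + 2 + 1) / 4 = 16/4 = 4

Step 2 — sample variances and covariances s[i,j] = (1/(n-1)) · Σ_k (x_{k,i} - mean_i) · (x_{k,j} - mean_j), with n-1 = 3:
  s[A,A] = ((-1.75)·(-1.75) + (3.25)·(3.25) + (-0.75)·(-0.75) + (-0.75)·(-0.75)) / 3 = 14.75/3 = 4.9167
  s[A,B] = ((-1.75)·(1) + (3.25)·(4) + (-0.75)·(-2) + (-0.75)·(-3)) / 3 = 15/3 = 5
  s[B,B] = ((1)·(1) + (4)·(4) + (-2)·(-2) + (-3)·(-3)) / 3 = 30/3 = 10
  Sample standard deviations s_i = √(s[i,i]):
  s(A) = √(4.9167) = 2.2174
  s(B) = √(10) = 3.1623

Step 3 — r_{ij} = s_{ij} / (s_i · s_j):
  r[A,A] = 1 (diagonal).
  r[A,B] = 5 / (2.2174 · 3.1623) = 5 / 7.0119 = 0.7131
  r[B,B] = 1 (diagonal).

R is symmetric with unit diagonal. Assembling:

R = [[1, 0.7131],
 [0.7131, 1]]


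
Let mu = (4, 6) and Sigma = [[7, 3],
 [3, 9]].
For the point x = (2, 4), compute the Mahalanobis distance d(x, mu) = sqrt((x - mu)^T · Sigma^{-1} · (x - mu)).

Step 1 — centre the observation: (x - mu) = (-2, -2).

Step 2 — invert Sigma. det(Sigma) = 7·9 - (3)² = 54.
  Sigma^{-1} = (1/det) · [[d, -b], [-b, a]] = [[0.1667, -0.0556],
 [-0.0556, 0.1296]].

Step 3 — form the quadratic (x - mu)^T · Sigma^{-1} · (x - mu):
  Sigma^{-1} · (x - mu) = (-0.2222, -0.1481).
  (x - mu)^T · [Sigma^{-1} · (x - mu)] = (-2)·(-0.2222) + (-2)·(-0.1481) = 0.7407.

Step 4 — take square root: d = √(0.7407) ≈ 0.8607.

d(x, mu) = √(0.7407) ≈ 0.8607


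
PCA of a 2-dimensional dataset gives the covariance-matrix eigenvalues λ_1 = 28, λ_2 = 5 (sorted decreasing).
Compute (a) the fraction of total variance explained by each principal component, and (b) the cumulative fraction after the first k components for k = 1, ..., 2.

Step 1 — total variance = trace(Sigma) = Σ λ_i = 28 + 5 = 33.

Step 2 — fraction explained by component i = λ_i / Σ λ:
  PC1: 28/33 = 0.8485
  PC2: 5/33 = 0.1515

Step 3 — cumulative fraction after k components = (λ_1 + ... + λ_k) / Σ λ:
  k = 1: 28/33 = 0.8485
  k = 2: (28 + 5)/33 = 33/33 = 1

Summary (fraction, with percent):

explained: PC1 0.8485 (84.85%), PC2 0.1515 (15.15%);  cumulative: 0.8485, 1


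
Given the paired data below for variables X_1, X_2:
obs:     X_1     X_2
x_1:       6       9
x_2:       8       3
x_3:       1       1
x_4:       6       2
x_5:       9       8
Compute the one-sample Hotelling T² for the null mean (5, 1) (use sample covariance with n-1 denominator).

Step 1 — sample mean vector:
  mean(X_1) = (6 + 8 + 1 + 6 + 9) / 5 = 30/5 = 6
  mean(X_2) = (9 + 3 + 1 + 2 + 8) / 5 = 23/5 = 4.6
  x̄ = (6, 4.6),  deviation x̄ - mu_0 = (6, 4.6) - (5, 1) = (1, 3.6).

Step 2 — sample covariance matrix, S[i,j] = (1/(n-1)) · Σ_k (x_{k,i} - mean_i) · (x_{k,j} - mean_j), divisor n-1 = 4:
  S[X_1,X_1] = ((0)·(0) + (2)·(2) + (-5)·(-5) + (0)·(0) + (3)·(3)) / 4 = 38/4 = 9.5
  S[X_1,X_2] = ((0)·(4.4) + (2)·(-1.6) + (-5)·(-3.6) + (0)·(-2.6) + (3)·(3.4)) / 4 = 25/4 = 6.25
  S[X_2,X_2] = ((4.4)·(4.4) + (-1.6)·(-1.6) + (-3.6)·(-3.6) + (-2.6)·(-2.6) + (3.4)·(3.4)) / 4 = 53.2/4 = 13.3
  S = [[9.5, 6.25],
 [6.25, 13.3]].

Step 3 — invert S. det(S) = 9.5·13.3 - (6.25)² = 87.2875.
  S^{-1} = (1/det) · [[d, -b], [-b, a]] = [[0.1524, -0.0716],
 [-0.0716, 0.1088]].

Step 4 — quadratic form (x̄ - mu_0)^T · S^{-1} · (x̄ - mu_0):
  S^{-1} · (x̄ - mu_0) = (-0.1054, 0.3202),
  (x̄ - mu_0)^T · [...] = (1)·(-0.1054) + (3.6)·(0.3202) = 1.0473.

Step 5 — scale by n: T² = 5 · 1.0473 = 5.2367.

T² ≈ 5.2367


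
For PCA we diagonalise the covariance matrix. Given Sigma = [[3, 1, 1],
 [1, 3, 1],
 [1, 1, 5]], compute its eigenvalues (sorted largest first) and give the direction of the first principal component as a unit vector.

Step 1 — characteristic polynomial p(λ) = det(λI - Sigma) = λ³ - tr·λ² + c_1·λ - det, where tr = trace, c_1 = sum of the principal 2×2 minors, det = det(Sigma):
  tr = 3 + 3 + 5 = 11,
  c_1 = (3·3 - (1)²) + (3·5 - (1)²) + (3·5 - (1)²) = 8 + 14 + 14 = 36,
  det = 3·(3·5 - (1)²) - (1)·((1)·5 - (1)·(1)) + (1)·((1)·(1) - 3·(1)) = 3·(14) - (1)·(4) + (1)·(-2) = 36.
  So p(λ) = λ³ - 11λ² + 36λ - 36.
Step 2 — look for an integer root (rational root theorem: any rational root is an integer divisor of 36). Testing λ = 2:
  p(2) = 8 - 44 + 72 - 36 = 0  ✓
  Dividing out (λ - 2): p(λ) = (λ - 2)(λ² - 9λ + 18).
Step 3 — remaining eigenvalues from the quadratic λ² - 9λ + 18 = 0:
  Δ = 9² - 4·18 = 81 - 72 = 9,  λ = (9 ± √9)/2 = (9 ± 3)/2 = 6 or 3.
  Sorted: λ_1 = 6,  λ_2 = 3,  λ_3 = 2  (check: sum = 11 = tr ✓).

Step 4 — unit eigenvector for λ_1 = 6: v spans the null space of (Sigma - λ_1 I), whose rows are
  r_1 = (-3, 1, 1),  r_2 = (1, -3, 1),  r_3 = (1, 1, -1).
  v is orthogonal to every row, so take v ∝ r_1 × r_2 = ((1)·(1) - (1)·(-3), (1)·(1) - (-3)·(1), (-3)·(-3) - (1)·(1)) = (4, 4, 8).
  Rescale (divide by 4): u = (1, 1, 2).
  ||u|| = √((1)² + (1)² + (2)²) = √(6) ≈ 2.4495,  v_1 = u/||u|| ≈ (0.4082, 0.4082, 0.8165) (||v_1|| = 1).

λ_1 = 6,  λ_2 = 3,  λ_3 = 2;  v_1 ≈ (0.4082, 0.4082, 0.8165)


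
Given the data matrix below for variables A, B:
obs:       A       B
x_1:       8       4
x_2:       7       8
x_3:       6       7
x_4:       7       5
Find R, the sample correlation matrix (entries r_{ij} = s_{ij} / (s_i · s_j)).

Step 1 — column means:
  mean(A) = (8 + 7 + 6 + 7) / 4 = 28/4 = 7
  mean(B) = (4 + 8 + 7 + 5) / 4 = 24/4 = 6

Step 2 — sample variances and covariances s[i,j] = (1/(n-1)) · Σ_k (x_{k,i} - mean_i) · (x_{k,j} - mean_j), with n-1 = 3:
  s[A,A] = ((1)·(1) + (0)·(0) + (-1)·(-1) + (0)·(0)) / 3 = 2/3 = 0.6667
  s[A,B] = ((1)·(-2) + (0)·(2) + (-1)·(1) + (0)·(-1)) / 3 = -3/3 = -1
  s[B,B] = ((-2)·(-2) + (2)·(2) + (1)·(1) + (-1)·(-1)) / 3 = 10/3 = 3.3333
  Sample standard deviations s_i = √(s[i,i]):
  s(A) = √(0.6667) = 0.8165
  s(B) = √(3.3333) = 1.8257

Step 3 — r_{ij} = s_{ij} / (s_i · s_j):
  r[A,A] = 1 (diagonal).
  r[A,B] = -1 / (0.8165 · 1.8257) = -1 / 1.4907 = -0.6708
  r[B,B] = 1 (diagonal).

R is symmetric with unit diagonal. Assembling:

R = [[1, -0.6708],
 [-0.6708, 1]]


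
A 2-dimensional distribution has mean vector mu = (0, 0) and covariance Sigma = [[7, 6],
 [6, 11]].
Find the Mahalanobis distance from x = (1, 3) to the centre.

Step 1 — centre the observation: (x - mu) = (1, 3).

Step 2 — invert Sigma. det(Sigma) = 7·11 - (6)² = 41.
  Sigma^{-1} = (1/det) · [[d, -b], [-b, a]] = [[0.2683, -0.1463],
 [-0.1463, 0.1707]].

Step 3 — form the quadratic (x - mu)^T · Sigma^{-1} · (x - mu):
  Sigma^{-1} · (x - mu) = (-0.1707, 0.3659).
  (x - mu)^T · [Sigma^{-1} · (x - mu)] = (1)·(-0.1707) + (3)·(0.3659) = 0.9268.

Step 4 — take square root: d = √(0.9268) ≈ 0.9627.

d(x, mu) = √(0.9268) ≈ 0.9627


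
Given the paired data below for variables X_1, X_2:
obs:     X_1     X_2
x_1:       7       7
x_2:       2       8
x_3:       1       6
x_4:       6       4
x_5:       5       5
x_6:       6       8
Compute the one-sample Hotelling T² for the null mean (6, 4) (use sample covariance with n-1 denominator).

Step 1 — sample mean vector:
  mean(X_1) = (7 + 2 + 1 + 6 + 5 + 6) / 6 = 27/6 = 4.5
  mean(X_2) = (7 + 8 + 6 + 4 + 5 + 8) / 6 = 38/6 = 6.3333
  x̄ = (4.5, 6.3333),  deviation x̄ - mu_0 = (4.5, 6.3333) - (6, 4) = (-1.5, 2.3333).

Step 2 — sample covariance matrix, S[i,j] = (1/(n-1)) · Σ_k (x_{k,i} - mean_i) · (x_{k,j} - mean_j), divisor n-1 = 5:
  S[X_1,X_1] = ((2.5)·(2.5) + (-2.5)·(-2.5) + (-3.5)·(-3.5) + (1.5)·(1.5) + (0.5)·(0.5) + (1.5)·(1.5)) / 5 = 29.5/5 = 5.9
  S[X_1,X_2] = ((2.5)·(0.6667) + (-2.5)·(1.6667) + (-3.5)·(-0.3333) + (1.5)·(-2.3333) + (0.5)·(-1.3333) + (1.5)·(1.6667)) / 5 = -3/5 = -0.6
  S[X_2,X_2] = ((0.6667)·(0.6667) + (1.6667)·(1.6667) + (-0.3333)·(-0.3333) + (-2.3333)·(-2.3333) + (-1.3333)·(-1.3333) + (1.6667)·(1.6667)) / 5 = 13.3333/5 = 2.6667
  S = [[5.9, -0.6],
 [-0.6, 2.6667]].

Step 3 — invert S. det(S) = 5.9·2.6667 - (-0.6)² = 15.3733.
  S^{-1} = (1/det) · [[d, -b], [-b, a]] = [[0.1735, 0.039],
 [0.039, 0.3838]].

Step 4 — quadratic form (x̄ - mu_0)^T · S^{-1} · (x̄ - mu_0):
  S^{-1} · (x̄ - mu_0) = (-0.1691, 0.8369),
  (x̄ - mu_0)^T · [...] = (-1.5)·(-0.1691) + (2.3333)·(0.8369) = 2.2066.

Step 5 — scale by n: T² = 6 · 2.2066 = 13.2394.

T² ≈ 13.2394


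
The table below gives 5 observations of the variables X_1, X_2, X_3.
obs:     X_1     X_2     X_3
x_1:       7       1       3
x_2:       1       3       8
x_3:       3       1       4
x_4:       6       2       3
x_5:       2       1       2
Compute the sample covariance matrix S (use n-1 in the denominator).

Step 1 — column means:
  mean(X_1) = (7 + 1 + 3 + 6 + 2) / 5 = 19/5 = 3.8
  mean(X_2) = (1 + 3 + 1 + 2 + 1) / 5 = 8/5 = 1.6
  mean(X_3) = (3 + 8 + 4 + 3 + 2) / 5 = 20/5 = 4

Step 2 — sample covariance S[i,j] = (1/(n-1)) · Σ_k (x_{k,i} - mean_i) · (x_{k,j} - mean_j), with n-1 = 4.
  S[X_1,X_1] = ((3.2)·(3.2) + (-2.8)·(-2.8) + (-0.8)·(-0.8) + (2.2)·(2.2) + (-1.8)·(-1.8)) / 4 = 26.8/4 = 6.7
  S[X_1,X_2] = ((3.2)·(-0.6) + (-2.8)·(1.4) + (-0.8)·(-0.6) + (2.2)·(0.4) + (-1.8)·(-0.6)) / 4 = -3.4/4 = -0.85
  S[X_1,X_3] = ((3.2)·(-1) + (-2.8)·(4) + (-0.8)·(0) + (2.2)·(-1) + (-1.8)·(-2)) / 4 = -13/4 = -3.25
  S[X_2,X_2] = ((-0.6)·(-0.6) + (1.4)·(1.4) + (-0.6)·(-0.6) + (0.4)·(0.4) + (-0.6)·(-0.6)) / 4 = 3.2/4 = 0.8
  S[X_2,X_3] = ((-0.6)·(-1) + (1.4)·(4) + (-0.6)·(0) + (0.4)·(-1) + (-0.6)·(-2)) / 4 = 7/4 = 1.75
  S[X_3,X_3] = ((-1)·(-1) + (4)·(4) + (0)·(0) + (-1)·(-1) + (-2)·(-2)) / 4 = 22/4 = 5.5

S is symmetric (S[j,i] = S[i,j]). Assembling:

S = [[6.7, -0.85, -3.25],
 [-0.85, 0.8, 1.75],
 [-3.25, 1.75, 5.5]]


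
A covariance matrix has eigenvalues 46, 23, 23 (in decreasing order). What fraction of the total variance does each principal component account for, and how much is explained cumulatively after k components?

Step 1 — total variance = trace(Sigma) = Σ λ_i = 46 + 23 + 23 = 92.

Step 2 — fraction explained by component i = λ_i / Σ λ:
  PC1: 46/92 = 0.5
  PC2: 23/92 = 0.25
  PC3: 23/92 = 0.25

Step 3 — cumulative fraction after k components = (λ_1 + ... + λ_k) / Σ λ:
  k = 1: 46/92 = 0.5
  k = 2: (46 + 23)/92 = 69/92 = 0.75
  k = 3: (46 + 23 + 23)/92 = 92/92 = 1

Summary (fraction, with percent):

explained: PC1 0.5 (50%), PC2 0.25 (25%), PC3 0.25 (25%);  cumulative: 0.5, 0.75, 1


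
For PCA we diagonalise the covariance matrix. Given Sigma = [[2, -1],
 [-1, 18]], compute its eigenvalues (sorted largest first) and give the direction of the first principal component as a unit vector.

Step 1 — characteristic polynomial of 2×2 Sigma:
  det(Sigma - λI) = λ² - trace · λ + det = 0.
  trace = 2 + 18 = 20, det = 2·18 - (-1)² = 35.
Step 2 — discriminant:
  Δ = trace² - 4·det = 400 - 140 = 260.
Step 3 — eigenvalues:
  λ = (trace ± √Δ)/2 = (20 ± 16.1245)/2,
  λ_1 = 18.0623,  λ_2 = 1.9377.

Step 4 — unit eigenvector for λ_1: solve (Sigma - λ_1 I)v = 0. First row:
  (2 - 18.0623)·v_x + (-1)·v_y = 0, i.e. (-16.0623)·v_x + (-1)·v_y = 0,
  so v ∝ (b, λ_1 - a) = (-1, 16.0623); multiply by -1 so the first entry is positive: u = (1, -16.0623).
  ||u|| = √((1)² + (-16.0623)²) = √(258.9961) ≈ 16.0934,
  v_1 = u/||u|| ≈ (0.0621, -0.9981) (||v_1|| = 1).

λ_1 = 18.0623,  λ_2 = 1.9377;  v_1 ≈ (0.0621, -0.9981)


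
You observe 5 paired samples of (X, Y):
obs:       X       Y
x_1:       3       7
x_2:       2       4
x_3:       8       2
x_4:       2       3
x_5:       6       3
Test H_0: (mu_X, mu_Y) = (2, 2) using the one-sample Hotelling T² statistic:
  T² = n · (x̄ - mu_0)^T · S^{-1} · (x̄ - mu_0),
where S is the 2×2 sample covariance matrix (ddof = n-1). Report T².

Step 1 — sample mean vector:
  mean(X) = (3 + 2 + 8 + 2 + 6) / 5 = 21/5 = 4.2
  mean(Y) = (7 + 4 + 2 + 3 + 3) / 5 = 19/5 = 3.8
  x̄ = (4.2, 3.8),  deviation x̄ - mu_0 = (4.2, 3.8) - (2, 2) = (2.2, 1.8).

Step 2 — sample covariance matrix, S[i,j] = (1/(n-1)) · Σ_k (x_{k,i} - mean_i) · (x_{k,j} - mean_j), divisor n-1 = 4:
  S[X,X] = ((-1.2)·(-1.2) + (-2.2)·(-2.2) + (3.8)·(3.8) + (-2.2)·(-2.2) + (1.8)·(1.8)) / 4 = 28.8/4 = 7.2
  S[X,Y] = ((-1.2)·(3.2) + (-2.2)·(0.2) + (3.8)·(-1.8) + (-2.2)·(-0.8) + (1.8)·(-0.8)) / 4 = -10.8/4 = -2.7
  S[Y,Y] = ((3.2)·(3.2) + (0.2)·(0.2) + (-1.8)·(-1.8) + (-0.8)·(-0.8) + (-0.8)·(-0.8)) / 4 = 14.8/4 = 3.7
  S = [[7.2, -2.7],
 [-2.7, 3.7]].

Step 3 — invert S. det(S) = 7.2·3.7 - (-2.7)² = 19.35.
  S^{-1} = (1/det) · [[d, -b], [-b, a]] = [[0.1912, 0.1395],
 [0.1395, 0.3721]].

Step 4 — quadratic form (x̄ - mu_0)^T · S^{-1} · (x̄ - mu_0):
  S^{-1} · (x̄ - mu_0) = (0.6718, 0.9767),
  (x̄ - mu_0)^T · [...] = (2.2)·(0.6718) + (1.8)·(0.9767) = 3.2362.

Step 5 — scale by n: T² = 5 · 3.2362 = 16.1809.

T² ≈ 16.1809
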